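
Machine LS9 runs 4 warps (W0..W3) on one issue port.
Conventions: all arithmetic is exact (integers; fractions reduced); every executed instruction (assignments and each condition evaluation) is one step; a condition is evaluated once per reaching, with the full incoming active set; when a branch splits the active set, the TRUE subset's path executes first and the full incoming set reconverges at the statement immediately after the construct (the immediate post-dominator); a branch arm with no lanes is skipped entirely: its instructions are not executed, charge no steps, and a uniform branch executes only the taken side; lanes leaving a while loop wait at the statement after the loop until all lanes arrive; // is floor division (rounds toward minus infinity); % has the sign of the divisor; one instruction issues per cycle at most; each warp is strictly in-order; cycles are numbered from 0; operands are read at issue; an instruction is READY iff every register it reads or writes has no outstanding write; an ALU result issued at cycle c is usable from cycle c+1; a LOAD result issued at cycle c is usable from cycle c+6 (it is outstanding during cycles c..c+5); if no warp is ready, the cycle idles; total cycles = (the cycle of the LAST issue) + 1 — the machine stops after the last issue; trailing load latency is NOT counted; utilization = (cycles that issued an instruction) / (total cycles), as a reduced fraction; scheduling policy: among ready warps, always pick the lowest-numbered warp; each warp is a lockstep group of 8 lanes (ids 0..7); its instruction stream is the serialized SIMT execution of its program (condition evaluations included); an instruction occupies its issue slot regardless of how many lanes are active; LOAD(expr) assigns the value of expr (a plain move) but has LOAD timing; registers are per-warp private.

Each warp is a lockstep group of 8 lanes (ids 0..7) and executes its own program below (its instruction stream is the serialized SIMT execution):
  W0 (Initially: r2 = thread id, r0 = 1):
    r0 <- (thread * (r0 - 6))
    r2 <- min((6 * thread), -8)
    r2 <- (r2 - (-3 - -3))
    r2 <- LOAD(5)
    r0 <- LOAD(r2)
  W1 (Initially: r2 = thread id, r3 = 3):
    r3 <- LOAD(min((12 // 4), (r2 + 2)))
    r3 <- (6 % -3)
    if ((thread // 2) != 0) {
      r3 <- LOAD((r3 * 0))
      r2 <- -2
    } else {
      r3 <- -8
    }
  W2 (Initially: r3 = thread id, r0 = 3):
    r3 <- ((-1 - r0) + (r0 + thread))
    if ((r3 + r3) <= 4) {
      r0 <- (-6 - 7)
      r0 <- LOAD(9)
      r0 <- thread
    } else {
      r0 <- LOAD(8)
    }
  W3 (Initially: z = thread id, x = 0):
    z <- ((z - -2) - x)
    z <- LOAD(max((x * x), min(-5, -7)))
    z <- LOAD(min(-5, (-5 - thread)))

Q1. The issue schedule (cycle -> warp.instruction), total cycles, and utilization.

cycle 0: W0.I0
cycle 1: W0.I1
cycle 2: W0.I2
cycle 3: W0.I3
cycle 4: W1.I0
cycle 5: W2.I0
cycle 6: W2.I1
cycle 7: W2.I2
cycle 8: W2.I3
cycle 9: W0.I4
cycle 10: W1.I1
cycle 11: W1.I2
cycle 12: W1.I3
cycle 13: W1.I4
cycle 14: W2.I4
cycle 15: W2.I5
cycle 16: W3.I0
cycle 17: W3.I1
cycle 18: W1.I5
cycle 19: idle
cycle 20: idle
cycle 21: idle
cycle 22: idle
cycle 23: W3.I2

Answer: 24 cycles, utilization 5/6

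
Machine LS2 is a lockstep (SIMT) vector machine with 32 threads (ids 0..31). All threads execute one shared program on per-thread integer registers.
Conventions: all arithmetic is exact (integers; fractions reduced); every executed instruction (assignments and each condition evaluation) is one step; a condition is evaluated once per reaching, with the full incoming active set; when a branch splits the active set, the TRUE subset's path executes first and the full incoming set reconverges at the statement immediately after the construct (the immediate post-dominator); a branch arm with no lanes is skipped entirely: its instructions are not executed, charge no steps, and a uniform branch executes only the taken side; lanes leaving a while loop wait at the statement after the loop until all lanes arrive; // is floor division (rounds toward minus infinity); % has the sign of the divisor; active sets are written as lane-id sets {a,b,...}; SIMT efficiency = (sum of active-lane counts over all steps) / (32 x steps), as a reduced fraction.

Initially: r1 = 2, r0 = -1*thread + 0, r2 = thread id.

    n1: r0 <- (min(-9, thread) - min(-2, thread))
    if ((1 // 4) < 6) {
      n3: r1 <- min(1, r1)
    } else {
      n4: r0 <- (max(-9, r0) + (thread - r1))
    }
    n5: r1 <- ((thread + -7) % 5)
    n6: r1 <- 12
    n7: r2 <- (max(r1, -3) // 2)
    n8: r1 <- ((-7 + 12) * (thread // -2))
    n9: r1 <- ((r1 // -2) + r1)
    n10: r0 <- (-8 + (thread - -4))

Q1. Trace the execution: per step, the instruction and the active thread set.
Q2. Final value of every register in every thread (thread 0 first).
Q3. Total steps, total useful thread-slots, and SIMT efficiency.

step 0: r0 <- (min(-9, thread) - min(-2, thread)) {0,1,2,3,4,5,6,7,8,9,10,11,12,13,14,15,16,17,18,19,20,21,22,23,24,25,26,27,28,29,30,31}
step 1: eval ((1 // 4) < 6)          {0,1,2,3,4,5,6,7,8,9,10,11,12,13,14,15,16,17,18,19,20,21,22,23,24,25,26,27,28,29,30,31}
step 2: r1 <- min(1, r1)             {0,1,2,3,4,5,6,7,8,9,10,11,12,13,14,15,16,17,18,19,20,21,22,23,24,25,26,27,28,29,30,31}
step 3: r1 <- ((thread + -7) % 5)    {0,1,2,3,4,5,6,7,8,9,10,11,12,13,14,15,16,17,18,19,20,21,22,23,24,25,26,27,28,29,30,31}
step 4: r1 <- 12                     {0,1,2,3,4,5,6,7,8,9,10,11,12,13,14,15,16,17,18,19,20,21,22,23,24,25,26,27,28,29,30,31}
step 5: r2 <- (max(r1, -3) // 2)     {0,1,2,3,4,5,6,7,8,9,10,11,12,13,14,15,16,17,18,19,20,21,22,23,24,25,26,27,28,29,30,31}
step 6: r1 <- ((-7 + 12) * (thread // -2)) {0,1,2,3,4,5,6,7,8,9,10,11,12,13,14,15,16,17,18,19,20,21,22,23,24,25,26,27,28,29,30,31}
step 7: r1 <- ((r1 // -2) + r1)      {0,1,2,3,4,5,6,7,8,9,10,11,12,13,14,15,16,17,18,19,20,21,22,23,24,25,26,27,28,29,30,31}
step 8: r0 <- (-8 + (thread - -4))   {0,1,2,3,4,5,6,7,8,9,10,11,12,13,14,15,16,17,18,19,20,21,22,23,24,25,26,27,28,29,30,31}

Answer: 9 steps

r1: 0,-3,-3,-5,-5,-8,-8,-10,-10,-13,-13,-15,-15,-18,-18,-20,-20,-23,-23,-25,-25,-28,-28,-30,-30,-33,-33,-35,-35,-38,-38,-40
r0: -4,-3,-2,-1,0,1,2,3,4,5,6,7,8,9,10,11,12,13,14,15,16,17,18,19,20,21,22,23,24,25,26,27
r2: 6,6,6,6,6,6,6,6,6,6,6,6,6,6,6,6,6,6,6,6,6,6,6,6,6,6,6,6,6,6,6,6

steps = 9; useful = 288; efficiency = 288/288 = 1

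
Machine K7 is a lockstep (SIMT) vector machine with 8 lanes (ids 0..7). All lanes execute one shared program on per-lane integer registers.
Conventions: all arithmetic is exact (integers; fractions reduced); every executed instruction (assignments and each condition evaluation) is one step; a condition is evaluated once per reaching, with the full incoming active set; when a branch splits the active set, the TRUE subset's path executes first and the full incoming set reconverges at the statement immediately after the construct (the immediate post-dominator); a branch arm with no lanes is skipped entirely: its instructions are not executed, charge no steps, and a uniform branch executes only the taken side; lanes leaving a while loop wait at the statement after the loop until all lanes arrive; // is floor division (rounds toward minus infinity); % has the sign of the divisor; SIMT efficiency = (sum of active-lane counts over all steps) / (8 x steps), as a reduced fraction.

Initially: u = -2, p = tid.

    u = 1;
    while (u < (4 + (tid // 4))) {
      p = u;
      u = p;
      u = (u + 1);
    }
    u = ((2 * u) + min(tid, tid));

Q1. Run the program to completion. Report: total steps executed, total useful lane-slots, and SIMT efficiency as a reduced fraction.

Answer: 19 steps, 136 useful, 17/19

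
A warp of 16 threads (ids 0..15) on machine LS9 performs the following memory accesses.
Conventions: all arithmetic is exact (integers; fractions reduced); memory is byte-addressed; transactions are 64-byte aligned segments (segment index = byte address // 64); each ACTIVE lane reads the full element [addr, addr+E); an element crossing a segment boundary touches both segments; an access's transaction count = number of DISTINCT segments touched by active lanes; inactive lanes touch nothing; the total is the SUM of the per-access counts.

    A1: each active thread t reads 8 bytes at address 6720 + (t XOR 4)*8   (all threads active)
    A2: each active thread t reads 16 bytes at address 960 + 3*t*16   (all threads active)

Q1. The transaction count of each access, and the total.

A1: 2 transactions
A2: 12 transactions

Answer: 2,12; total 14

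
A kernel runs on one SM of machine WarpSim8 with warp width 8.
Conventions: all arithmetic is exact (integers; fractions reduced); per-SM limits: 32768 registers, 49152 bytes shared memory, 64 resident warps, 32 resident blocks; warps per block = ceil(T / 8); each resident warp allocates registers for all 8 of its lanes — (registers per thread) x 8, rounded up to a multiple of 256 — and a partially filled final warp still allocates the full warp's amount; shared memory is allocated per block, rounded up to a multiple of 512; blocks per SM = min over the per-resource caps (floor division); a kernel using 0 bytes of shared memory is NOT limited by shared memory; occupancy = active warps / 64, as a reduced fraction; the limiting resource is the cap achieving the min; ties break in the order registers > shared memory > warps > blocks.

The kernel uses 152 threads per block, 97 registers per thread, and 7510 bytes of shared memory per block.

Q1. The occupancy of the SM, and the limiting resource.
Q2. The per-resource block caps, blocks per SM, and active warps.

Answer: occupancy 19/64, limited by registers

registers: 1 block
shared memory: 6 blocks
warps: 3 blocks
blocks: 32 blocks

Answer: 1 block, 19 active warps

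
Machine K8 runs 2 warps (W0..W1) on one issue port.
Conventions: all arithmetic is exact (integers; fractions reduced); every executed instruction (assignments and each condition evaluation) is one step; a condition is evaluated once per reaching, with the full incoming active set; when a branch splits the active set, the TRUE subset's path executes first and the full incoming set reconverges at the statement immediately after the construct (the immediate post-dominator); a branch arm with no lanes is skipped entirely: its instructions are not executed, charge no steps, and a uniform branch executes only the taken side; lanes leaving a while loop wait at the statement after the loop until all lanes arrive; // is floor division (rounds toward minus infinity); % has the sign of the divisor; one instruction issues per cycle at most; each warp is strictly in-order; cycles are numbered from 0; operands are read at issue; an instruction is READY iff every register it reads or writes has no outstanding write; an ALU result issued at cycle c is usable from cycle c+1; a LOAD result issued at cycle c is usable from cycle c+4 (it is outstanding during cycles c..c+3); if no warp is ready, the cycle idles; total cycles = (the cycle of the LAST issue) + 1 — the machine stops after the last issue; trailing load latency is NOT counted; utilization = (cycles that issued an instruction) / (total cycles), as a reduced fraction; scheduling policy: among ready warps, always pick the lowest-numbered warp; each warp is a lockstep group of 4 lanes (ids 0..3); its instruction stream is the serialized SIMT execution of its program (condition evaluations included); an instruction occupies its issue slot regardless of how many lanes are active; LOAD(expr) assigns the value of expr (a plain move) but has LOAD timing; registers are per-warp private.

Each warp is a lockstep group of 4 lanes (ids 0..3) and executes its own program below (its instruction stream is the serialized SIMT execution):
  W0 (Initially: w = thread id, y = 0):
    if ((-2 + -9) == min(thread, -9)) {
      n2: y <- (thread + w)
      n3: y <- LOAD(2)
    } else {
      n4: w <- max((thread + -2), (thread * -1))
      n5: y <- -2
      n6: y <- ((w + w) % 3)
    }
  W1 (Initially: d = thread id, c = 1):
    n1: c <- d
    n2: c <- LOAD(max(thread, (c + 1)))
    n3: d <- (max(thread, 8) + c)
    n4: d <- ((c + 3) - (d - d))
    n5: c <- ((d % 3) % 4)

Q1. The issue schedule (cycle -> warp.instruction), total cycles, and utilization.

cycle 0: W0.I0
cycle 1: W0.I1
cycle 2: W0.I2
cycle 3: W0.I3
cycle 4: W1.I0
cycle 5: W1.I1
cycle 6: idle
cycle 7: idle
cycle 8: idle
cycle 9: W1.I2
cycle 10: W1.I3
cycle 11: W1.I4

Answer: 12 cycles, utilization 3/4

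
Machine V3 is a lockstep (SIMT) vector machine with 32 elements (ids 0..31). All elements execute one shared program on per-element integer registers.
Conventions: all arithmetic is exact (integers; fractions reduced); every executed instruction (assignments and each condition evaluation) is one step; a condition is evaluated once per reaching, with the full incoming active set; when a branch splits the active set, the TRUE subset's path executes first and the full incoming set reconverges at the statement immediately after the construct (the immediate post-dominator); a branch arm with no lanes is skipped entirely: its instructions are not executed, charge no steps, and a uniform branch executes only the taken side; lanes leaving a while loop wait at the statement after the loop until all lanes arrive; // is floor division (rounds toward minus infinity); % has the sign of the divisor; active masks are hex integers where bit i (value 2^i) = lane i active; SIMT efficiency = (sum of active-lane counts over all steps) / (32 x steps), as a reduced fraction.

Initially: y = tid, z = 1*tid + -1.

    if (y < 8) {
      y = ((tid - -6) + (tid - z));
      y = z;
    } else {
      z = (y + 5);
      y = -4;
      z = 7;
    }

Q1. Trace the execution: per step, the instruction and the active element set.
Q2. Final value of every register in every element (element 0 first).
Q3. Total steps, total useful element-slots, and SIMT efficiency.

step 0: eval (y < 8)                 0xffffffff
step 1: y <- ((tid - -6) + (tid - z)) 0x000000ff
step 2: y <- z                       0x000000ff
step 3: z <- (y + 5)                 0xffffff00
step 4: y <- -4                      0xffffff00
step 5: z <- 7                       0xffffff00

Answer: 6 steps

y: -1,0,1,2,3,4,5,6,-4,-4,-4,-4,-4,-4,-4,-4,-4,-4,-4,-4,-4,-4,-4,-4,-4,-4,-4,-4,-4,-4,-4,-4
z: -1,0,1,2,3,4,5,6,7,7,7,7,7,7,7,7,7,7,7,7,7,7,7,7,7,7,7,7,7,7,7,7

steps = 6; useful = 120; efficiency = 120/192 = 5/8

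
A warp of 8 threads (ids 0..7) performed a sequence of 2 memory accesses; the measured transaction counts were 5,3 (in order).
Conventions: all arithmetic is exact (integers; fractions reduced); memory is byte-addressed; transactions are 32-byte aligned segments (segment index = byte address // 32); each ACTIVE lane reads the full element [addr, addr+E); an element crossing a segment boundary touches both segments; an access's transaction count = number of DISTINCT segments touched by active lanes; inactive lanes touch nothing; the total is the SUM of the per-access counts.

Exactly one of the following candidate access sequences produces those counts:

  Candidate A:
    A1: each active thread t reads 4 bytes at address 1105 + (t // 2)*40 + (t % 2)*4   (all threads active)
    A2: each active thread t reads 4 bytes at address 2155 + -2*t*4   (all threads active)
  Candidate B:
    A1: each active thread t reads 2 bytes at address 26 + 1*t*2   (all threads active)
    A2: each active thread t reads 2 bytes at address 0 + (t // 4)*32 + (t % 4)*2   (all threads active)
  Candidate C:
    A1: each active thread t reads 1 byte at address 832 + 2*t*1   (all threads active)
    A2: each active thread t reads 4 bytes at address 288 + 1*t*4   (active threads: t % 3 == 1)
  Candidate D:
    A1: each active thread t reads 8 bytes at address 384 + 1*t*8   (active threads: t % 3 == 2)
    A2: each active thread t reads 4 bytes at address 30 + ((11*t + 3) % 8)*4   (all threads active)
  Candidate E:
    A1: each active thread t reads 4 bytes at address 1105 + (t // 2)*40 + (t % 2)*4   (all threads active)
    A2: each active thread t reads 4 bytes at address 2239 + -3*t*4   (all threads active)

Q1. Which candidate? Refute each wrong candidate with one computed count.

B: A1 gives 2 transactions, not 5
C: A1 gives 1 transaction, not 5
D: A1 gives 2 transactions, not 5
E: A2 gives 4 transactions, not 3
A: all counts match (5,3)

Answer: A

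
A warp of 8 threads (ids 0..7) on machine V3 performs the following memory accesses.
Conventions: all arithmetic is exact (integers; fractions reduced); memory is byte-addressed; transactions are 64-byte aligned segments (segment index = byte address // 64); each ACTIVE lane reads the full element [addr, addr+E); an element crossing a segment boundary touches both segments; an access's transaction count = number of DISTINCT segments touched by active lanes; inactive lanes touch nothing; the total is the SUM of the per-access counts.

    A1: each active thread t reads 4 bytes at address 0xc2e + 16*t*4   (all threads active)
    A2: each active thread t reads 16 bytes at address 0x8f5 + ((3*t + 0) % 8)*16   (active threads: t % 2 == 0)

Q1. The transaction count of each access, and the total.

A1: 8 transactions
A2: 3 transactions

Answer: 8,3; total 11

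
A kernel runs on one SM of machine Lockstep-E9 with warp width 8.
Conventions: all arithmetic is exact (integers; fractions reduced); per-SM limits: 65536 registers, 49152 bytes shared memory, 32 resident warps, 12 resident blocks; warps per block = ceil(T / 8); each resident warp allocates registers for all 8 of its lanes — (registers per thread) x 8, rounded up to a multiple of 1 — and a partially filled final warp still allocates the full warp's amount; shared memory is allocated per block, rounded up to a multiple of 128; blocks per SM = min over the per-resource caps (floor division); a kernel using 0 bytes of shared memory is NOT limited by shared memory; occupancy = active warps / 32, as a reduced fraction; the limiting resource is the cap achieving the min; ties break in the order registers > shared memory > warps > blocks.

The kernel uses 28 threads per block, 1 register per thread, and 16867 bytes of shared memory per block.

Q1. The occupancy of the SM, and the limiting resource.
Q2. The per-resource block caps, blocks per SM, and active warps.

Answer: occupancy 1/4, limited by shared memory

registers: 2048 blocks
shared memory: 2 blocks
warps: 8 blocks
blocks: 12 blocks

Answer: 2 blocks, 8 active warps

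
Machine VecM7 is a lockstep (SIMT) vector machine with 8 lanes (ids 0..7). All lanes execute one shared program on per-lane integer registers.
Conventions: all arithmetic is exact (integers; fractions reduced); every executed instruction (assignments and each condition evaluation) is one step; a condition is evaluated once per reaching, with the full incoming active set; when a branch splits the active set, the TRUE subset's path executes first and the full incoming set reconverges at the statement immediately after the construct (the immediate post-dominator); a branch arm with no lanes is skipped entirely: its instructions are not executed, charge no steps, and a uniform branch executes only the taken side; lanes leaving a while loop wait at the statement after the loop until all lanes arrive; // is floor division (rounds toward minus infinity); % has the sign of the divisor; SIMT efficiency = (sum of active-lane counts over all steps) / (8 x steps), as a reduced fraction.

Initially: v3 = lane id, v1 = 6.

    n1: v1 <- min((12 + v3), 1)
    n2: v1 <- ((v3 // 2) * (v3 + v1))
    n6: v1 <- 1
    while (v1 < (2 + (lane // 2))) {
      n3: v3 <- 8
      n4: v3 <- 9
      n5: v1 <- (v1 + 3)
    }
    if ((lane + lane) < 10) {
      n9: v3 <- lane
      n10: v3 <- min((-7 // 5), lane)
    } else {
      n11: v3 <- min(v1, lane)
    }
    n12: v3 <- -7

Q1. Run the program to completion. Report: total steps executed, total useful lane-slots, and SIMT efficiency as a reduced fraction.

Answer: 17 steps, 101 useful, 101/136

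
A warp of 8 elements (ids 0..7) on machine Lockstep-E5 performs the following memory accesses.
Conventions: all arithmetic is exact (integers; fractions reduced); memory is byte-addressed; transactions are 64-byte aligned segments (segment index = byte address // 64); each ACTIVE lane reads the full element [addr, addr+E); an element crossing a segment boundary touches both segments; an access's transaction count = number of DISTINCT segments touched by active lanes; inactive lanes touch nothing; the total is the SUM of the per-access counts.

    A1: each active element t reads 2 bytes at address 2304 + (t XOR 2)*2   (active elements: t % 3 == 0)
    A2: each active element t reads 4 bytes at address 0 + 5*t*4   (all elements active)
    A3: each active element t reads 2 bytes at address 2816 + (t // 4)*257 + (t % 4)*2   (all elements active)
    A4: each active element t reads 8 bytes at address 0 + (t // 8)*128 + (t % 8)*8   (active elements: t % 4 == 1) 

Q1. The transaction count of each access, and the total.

A1: 1 transaction
A2: 3 transactions
A3: 2 transactions
A4: 1 transaction

Answer: 1,3,2,1; total 7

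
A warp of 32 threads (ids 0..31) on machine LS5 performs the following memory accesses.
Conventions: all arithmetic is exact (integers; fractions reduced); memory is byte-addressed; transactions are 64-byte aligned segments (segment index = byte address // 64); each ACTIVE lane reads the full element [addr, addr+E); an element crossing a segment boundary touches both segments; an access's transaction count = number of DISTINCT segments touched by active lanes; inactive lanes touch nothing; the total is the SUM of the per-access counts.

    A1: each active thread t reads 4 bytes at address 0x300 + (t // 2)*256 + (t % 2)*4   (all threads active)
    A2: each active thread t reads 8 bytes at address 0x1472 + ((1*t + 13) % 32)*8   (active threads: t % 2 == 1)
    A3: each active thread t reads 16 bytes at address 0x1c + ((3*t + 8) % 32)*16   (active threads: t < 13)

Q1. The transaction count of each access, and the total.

A1: 16 transactions
A2: 5 transactions
A3: 8 transactions

Answer: 16,5,8; total 29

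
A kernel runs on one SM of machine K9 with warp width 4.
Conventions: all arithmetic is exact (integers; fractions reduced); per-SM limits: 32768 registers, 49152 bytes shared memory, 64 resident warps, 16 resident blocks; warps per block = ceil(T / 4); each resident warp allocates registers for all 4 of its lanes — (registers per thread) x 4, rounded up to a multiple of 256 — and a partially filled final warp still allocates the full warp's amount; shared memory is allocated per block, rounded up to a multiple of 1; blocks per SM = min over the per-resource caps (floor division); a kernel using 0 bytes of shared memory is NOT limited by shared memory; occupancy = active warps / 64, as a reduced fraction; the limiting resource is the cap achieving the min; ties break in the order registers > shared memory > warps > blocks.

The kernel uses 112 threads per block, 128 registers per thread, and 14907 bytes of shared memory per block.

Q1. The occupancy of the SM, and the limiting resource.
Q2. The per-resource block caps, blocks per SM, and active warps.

Answer: occupancy 7/8, limited by registers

registers: 2 blocks
shared memory: 3 blocks
warps: 2 blocks
blocks: 16 blocks

Answer: 2 blocks, 56 active warps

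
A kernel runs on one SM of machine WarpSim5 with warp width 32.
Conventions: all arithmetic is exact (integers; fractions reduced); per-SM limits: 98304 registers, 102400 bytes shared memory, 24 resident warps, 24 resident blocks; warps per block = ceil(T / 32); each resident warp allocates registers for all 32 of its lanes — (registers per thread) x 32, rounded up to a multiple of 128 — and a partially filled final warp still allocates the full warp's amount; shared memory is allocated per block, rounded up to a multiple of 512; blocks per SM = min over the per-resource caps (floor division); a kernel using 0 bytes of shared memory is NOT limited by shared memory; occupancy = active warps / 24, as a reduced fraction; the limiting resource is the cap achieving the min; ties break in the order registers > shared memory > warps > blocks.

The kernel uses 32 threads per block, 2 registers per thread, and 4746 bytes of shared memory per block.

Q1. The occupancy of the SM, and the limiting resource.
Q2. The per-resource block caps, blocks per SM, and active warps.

Answer: occupancy 5/6, limited by shared memory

registers: 768 blocks
shared memory: 20 blocks
warps: 24 blocks
blocks: 24 blocks

Answer: 20 blocks, 20 active warps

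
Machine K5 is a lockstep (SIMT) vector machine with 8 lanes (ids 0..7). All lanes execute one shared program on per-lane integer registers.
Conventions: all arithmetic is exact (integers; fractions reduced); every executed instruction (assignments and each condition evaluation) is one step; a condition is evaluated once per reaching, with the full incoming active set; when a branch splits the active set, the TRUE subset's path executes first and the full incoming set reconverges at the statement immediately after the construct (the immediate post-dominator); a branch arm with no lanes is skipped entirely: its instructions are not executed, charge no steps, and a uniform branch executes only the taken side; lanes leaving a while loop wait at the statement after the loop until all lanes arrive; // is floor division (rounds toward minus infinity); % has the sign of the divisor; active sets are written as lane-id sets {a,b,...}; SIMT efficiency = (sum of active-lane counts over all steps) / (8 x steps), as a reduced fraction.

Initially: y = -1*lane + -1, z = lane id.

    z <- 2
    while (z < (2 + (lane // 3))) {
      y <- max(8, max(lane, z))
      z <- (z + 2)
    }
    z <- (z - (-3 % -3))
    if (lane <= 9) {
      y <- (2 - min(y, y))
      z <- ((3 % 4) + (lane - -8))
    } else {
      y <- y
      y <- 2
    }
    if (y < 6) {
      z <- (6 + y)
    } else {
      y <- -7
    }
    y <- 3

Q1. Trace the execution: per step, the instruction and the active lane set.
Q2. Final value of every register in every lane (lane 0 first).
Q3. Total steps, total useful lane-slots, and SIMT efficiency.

step 0: z <- 2                       {0,1,2,3,4,5,6,7}
step 1: eval (z < (2 + (lane // 3))) {0,1,2,3,4,5,6,7}
step 2: y <- max(8, max(lane, z))    {3,4,5,6,7}
step 3: z <- (z + 2)                 {3,4,5,6,7}
step 4: eval (z < (2 + (lane // 3))) {3,4,5,6,7}
step 5: z <- (z - (-3 % -3))         {0,1,2,3,4,5,6,7}
step 6: eval (lane <= 9)             {0,1,2,3,4,5,6,7}
step 7: y <- (2 - min(y, y))         {0,1,2,3,4,5,6,7}
step 8: z <- ((3 % 4) + (lane - -8)) {0,1,2,3,4,5,6,7}
step 9: eval (y < 6)                 {0,1,2,3,4,5,6,7}
step 10: z <- (6 + y)                 {0,1,2,3,4,5,6,7}
step 11: y <- 3                       {0,1,2,3,4,5,6,7}

Answer: 12 steps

y: 3,3,3,3,3,3,3,3
z: 9,10,11,0,0,0,0,0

steps = 12; useful = 87; efficiency = 87/96 = 29/32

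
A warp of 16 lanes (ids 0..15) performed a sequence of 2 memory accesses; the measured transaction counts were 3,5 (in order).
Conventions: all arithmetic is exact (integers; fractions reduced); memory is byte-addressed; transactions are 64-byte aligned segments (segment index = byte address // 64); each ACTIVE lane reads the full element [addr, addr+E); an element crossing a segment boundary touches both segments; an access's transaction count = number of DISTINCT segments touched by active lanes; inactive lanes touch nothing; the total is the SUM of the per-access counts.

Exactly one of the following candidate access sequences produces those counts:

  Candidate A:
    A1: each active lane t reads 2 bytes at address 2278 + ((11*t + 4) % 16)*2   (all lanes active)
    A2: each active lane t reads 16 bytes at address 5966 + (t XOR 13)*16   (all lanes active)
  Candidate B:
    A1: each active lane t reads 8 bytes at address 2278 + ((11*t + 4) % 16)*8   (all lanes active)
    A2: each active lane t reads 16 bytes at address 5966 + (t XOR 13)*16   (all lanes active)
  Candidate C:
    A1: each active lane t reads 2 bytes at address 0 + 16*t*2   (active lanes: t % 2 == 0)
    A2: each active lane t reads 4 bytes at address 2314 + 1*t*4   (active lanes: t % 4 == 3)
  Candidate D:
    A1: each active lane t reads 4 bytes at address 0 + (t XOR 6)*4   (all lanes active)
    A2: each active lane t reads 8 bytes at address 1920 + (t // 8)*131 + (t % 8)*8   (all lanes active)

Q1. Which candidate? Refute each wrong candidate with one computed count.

A: A1 gives 2 transactions, not 3
C: A1 gives 8 transactions, not 3
D: A1 gives 1 transaction, not 3
B: all counts match (3,5)

Answer: B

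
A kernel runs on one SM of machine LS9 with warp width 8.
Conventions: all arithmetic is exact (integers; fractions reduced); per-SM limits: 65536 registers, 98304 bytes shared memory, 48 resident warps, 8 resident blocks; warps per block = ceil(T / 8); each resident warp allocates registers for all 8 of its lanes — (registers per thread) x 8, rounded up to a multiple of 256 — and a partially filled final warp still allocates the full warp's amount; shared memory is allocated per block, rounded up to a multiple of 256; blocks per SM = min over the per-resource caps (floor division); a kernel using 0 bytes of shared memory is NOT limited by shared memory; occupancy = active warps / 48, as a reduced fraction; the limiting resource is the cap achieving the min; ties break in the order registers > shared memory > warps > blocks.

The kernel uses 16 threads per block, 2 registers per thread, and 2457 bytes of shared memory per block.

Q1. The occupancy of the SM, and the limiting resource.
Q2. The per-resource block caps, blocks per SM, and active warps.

Answer: occupancy 1/3, limited by blocks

registers: 128 blocks
shared memory: 38 blocks
warps: 24 blocks
blocks: 8 blocks

Answer: 8 blocks, 16 active warps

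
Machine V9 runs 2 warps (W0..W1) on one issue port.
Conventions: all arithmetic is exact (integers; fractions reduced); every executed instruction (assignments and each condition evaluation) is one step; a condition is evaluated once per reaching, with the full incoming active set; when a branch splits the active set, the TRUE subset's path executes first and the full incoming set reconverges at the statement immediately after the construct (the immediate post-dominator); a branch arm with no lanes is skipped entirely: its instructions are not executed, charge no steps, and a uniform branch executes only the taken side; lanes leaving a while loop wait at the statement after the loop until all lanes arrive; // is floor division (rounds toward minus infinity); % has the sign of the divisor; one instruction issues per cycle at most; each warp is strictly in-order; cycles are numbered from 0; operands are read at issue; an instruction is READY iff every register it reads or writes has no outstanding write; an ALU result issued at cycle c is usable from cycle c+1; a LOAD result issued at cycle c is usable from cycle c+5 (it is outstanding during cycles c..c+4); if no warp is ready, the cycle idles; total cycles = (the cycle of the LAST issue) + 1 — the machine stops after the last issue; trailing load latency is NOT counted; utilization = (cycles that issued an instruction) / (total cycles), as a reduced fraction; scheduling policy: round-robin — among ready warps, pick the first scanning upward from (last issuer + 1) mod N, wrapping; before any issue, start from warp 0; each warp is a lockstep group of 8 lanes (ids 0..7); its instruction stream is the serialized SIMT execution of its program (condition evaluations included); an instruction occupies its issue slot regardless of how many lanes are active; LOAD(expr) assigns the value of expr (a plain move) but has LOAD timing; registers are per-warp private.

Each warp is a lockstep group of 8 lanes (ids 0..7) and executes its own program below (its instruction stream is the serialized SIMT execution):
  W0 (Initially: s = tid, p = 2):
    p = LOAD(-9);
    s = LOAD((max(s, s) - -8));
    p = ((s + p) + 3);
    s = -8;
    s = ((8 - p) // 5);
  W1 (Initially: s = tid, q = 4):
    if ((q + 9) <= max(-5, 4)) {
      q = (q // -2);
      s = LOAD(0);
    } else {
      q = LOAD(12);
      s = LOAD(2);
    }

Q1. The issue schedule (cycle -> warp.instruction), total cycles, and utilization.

cycle 0: W0.I0
cycle 1: W1.I0
cycle 2: W0.I1
cycle 3: W1.I1
cycle 4: W1.I2
cycle 5: idle
cycle 6: idle
cycle 7: W0.I2
cycle 8: W0.I3
cycle 9: W0.I4

Answer: 10 cycles, utilization 4/5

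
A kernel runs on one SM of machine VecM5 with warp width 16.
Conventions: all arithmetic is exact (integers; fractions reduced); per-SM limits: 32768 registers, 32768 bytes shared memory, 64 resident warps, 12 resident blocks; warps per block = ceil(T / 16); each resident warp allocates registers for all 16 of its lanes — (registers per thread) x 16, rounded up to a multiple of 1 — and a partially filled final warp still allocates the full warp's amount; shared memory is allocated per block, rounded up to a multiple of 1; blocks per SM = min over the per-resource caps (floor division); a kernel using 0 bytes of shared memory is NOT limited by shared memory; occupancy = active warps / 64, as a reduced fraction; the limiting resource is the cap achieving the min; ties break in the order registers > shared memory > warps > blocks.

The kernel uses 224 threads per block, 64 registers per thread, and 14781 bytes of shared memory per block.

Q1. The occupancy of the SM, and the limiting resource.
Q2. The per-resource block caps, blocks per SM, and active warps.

Answer: occupancy 7/16, limited by registers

registers: 2 blocks
shared memory: 2 blocks
warps: 4 blocks
blocks: 12 blocks

Answer: 2 blocks, 28 active warps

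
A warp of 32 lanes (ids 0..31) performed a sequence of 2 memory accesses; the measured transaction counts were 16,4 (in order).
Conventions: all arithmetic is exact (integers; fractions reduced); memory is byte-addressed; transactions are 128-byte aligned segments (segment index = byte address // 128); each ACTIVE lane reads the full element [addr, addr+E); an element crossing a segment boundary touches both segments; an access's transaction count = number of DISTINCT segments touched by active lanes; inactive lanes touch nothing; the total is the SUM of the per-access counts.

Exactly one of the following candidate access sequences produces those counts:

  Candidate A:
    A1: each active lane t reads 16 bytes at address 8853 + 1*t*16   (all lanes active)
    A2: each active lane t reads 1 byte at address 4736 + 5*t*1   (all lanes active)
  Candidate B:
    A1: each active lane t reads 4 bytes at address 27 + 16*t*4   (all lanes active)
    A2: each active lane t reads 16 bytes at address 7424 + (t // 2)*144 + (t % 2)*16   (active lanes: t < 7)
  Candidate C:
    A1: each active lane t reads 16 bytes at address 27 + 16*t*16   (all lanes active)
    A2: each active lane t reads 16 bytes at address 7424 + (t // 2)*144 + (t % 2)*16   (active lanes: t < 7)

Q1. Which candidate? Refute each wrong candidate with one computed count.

A: A1 gives 5 transactions, not 16
C: A1 gives 32 transactions, not 16
B: all counts match (16,4)

Answer: B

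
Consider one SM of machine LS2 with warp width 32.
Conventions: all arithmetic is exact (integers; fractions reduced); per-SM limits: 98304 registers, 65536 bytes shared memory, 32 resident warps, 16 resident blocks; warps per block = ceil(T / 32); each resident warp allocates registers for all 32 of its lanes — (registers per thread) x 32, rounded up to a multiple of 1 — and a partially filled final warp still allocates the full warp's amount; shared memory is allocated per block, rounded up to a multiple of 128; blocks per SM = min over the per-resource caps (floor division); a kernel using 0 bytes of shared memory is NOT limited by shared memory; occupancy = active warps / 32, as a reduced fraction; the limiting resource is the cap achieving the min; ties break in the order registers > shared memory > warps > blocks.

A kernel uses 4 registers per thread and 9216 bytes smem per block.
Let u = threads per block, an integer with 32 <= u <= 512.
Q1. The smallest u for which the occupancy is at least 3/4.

Answer: u = 97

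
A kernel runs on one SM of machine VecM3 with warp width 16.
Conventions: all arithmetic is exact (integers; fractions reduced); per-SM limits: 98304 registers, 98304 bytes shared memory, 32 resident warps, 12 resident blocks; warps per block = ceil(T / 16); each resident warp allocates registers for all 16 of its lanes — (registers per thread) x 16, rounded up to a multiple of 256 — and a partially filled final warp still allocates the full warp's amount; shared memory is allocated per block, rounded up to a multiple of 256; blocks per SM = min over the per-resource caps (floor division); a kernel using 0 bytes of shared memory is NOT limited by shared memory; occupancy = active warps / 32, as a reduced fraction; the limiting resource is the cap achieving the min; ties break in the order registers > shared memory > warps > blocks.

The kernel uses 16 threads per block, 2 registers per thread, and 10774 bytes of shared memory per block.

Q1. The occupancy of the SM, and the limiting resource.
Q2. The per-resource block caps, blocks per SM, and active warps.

Answer: occupancy 1/4, limited by shared memory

registers: 384 blocks
shared memory: 8 blocks
warps: 32 blocks
blocks: 12 blocks

Answer: 8 blocks, 8 active warps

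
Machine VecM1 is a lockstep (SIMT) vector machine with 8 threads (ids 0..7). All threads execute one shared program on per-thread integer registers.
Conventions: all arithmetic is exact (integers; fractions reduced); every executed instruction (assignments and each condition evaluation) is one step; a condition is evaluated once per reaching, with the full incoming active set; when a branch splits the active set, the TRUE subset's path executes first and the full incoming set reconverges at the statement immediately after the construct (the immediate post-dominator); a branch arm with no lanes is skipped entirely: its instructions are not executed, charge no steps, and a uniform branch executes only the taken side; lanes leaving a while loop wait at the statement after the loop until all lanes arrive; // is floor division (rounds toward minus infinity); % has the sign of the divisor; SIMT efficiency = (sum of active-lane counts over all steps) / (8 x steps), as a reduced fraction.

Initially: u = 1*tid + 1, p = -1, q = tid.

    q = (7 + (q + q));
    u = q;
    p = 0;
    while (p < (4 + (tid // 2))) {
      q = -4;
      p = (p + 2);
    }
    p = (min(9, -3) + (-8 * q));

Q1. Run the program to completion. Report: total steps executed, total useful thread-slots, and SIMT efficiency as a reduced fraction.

Answer: 17 steps, 112 useful, 14/17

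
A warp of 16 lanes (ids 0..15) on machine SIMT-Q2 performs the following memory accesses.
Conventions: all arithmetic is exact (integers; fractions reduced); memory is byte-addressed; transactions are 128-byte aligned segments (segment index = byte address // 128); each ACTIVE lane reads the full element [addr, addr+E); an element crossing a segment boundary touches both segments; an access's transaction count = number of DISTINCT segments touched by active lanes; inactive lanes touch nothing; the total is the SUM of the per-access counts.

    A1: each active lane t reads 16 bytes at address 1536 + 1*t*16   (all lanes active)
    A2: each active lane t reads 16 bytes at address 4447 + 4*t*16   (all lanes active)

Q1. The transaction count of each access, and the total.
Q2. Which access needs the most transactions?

A1: 2 transactions
A2: 9 transactions

Answer: 2,9; total 11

Answer: A2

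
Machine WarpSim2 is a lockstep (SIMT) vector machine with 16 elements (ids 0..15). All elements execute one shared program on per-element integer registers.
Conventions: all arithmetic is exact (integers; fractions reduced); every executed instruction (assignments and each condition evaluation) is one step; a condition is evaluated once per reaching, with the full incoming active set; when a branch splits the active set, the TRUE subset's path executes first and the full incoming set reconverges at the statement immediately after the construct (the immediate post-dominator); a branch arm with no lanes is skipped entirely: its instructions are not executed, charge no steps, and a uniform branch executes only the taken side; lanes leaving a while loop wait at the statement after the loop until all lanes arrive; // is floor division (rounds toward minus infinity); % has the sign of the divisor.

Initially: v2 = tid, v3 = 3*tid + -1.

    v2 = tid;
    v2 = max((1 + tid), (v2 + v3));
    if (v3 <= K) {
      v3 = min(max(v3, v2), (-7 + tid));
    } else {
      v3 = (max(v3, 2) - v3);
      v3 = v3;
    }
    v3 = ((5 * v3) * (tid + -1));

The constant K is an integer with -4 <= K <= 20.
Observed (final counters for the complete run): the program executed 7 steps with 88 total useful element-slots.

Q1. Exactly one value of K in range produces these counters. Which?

Answer: K = 20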